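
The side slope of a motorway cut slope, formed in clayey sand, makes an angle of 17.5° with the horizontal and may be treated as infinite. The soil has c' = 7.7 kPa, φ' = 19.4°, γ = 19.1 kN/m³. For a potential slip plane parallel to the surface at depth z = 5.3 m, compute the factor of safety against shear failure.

FS = 1.38

For an infinite slope with a slip plane parallel to the surface (no pore pressure): FS = [c' + γz cos²β tanφ'] / [γz sinβ cosβ].
γz = 19.1·5.3 = 101.23 kN/m²
Numerator = 7.7 + 101.23·cos²17.5°·tan19.4° = 7.7 + 101.23·0.9096·0.3522 = 40.125 kPa
Denominator = 101.23·sin17.5°·cos17.5° = 101.23·0.3007·0.9537 = 29.032 kPa
FS = 40.125 / 29.032 = 1.382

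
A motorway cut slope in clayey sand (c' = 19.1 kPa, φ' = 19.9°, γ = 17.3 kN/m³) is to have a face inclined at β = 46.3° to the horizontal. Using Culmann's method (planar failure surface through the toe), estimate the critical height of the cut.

H_c = 28.79 m

Culmann's analysis gives the critical failure plane at α_cr = (β + φ')/2 = (46.3 + 19.9)/2 = 33.1°, and the critical height
H_c = (4c'/γ) · sinβ cosφ' / [1 − cos(β − φ')]
    = (4·19.1/17.3) · sin46.3°·cos19.9° / [1 − cos(26.4°)]
    = 4.416 · 0.7230·0.9403 / [1 − 0.8957]
    = 4.416 · 0.6798 / 0.1043
    = 28.79 m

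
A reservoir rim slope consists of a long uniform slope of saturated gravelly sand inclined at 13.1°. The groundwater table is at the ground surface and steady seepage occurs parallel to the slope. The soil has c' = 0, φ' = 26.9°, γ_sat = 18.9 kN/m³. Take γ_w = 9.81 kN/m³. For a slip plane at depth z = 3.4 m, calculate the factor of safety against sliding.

With seepage parallel to the slope and the water table at the surface, the effective normal stress on the slip plane uses the buoyant unit weight γ' = γ_sat − γ_w while the driving shear stress uses γ_sat:
FS = [c' + γ' z cos²β tanφ'] / [γ_sat z sinβ cosβ]
(For c' = 0 this reduces to FS = (γ'/γ_sat)·tanφ'/tanβ.)
γ' = 18.9 − 9.81 = 9.09 kN/m³
Numerator = 0.0 + 9.09·3.4·cos²13.1°·tan26.9° = 0.0 + 9.09·3.4·0.9486·0.5073 = 14.874 kPa
Denominator = 18.9·3.4·sin13.1°·cos13.1° = 18.9·3.4·0.2267·0.9740 = 14.186 kPa
FS = 14.874 / 14.186 = 1.049

FS = 1.05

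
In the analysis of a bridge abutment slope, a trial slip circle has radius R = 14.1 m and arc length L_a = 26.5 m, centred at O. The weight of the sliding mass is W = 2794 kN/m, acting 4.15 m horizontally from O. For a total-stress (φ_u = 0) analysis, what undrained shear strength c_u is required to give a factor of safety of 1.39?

c_u = 43.1 kPa

FS = c_u·L_a·R / (W·d), so c_u = FS·W·d / (L_a·R).
c_u = 1.39·2794·4.15 / (26.50·14.1) = 16117.2 / 373.65 = 43.13 kPa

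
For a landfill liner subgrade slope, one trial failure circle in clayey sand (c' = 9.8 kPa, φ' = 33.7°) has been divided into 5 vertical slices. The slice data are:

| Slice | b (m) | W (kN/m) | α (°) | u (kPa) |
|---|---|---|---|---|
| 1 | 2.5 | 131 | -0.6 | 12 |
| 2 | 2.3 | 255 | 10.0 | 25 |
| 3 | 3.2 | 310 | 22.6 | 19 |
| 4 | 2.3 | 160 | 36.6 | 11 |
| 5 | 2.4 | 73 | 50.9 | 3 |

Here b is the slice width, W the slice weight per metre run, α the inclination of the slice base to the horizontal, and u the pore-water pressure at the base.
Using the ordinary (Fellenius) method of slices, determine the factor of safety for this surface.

FS = 1.84

Ordinary method of slices: FS = Σ[c'·Δl_i + (W_i cosα_i − u_i·Δl_i)·tanφ'] / Σ W_i sinα_i, with Δl_i = b_i / cosα_i.
Slice 1: Δl = 2.5/cos(-0.6°) = 2.500 m; N'_1 = 131·cos(-0.6°) − 12·2.500 = 101.0; c'Δl = 24.50; W sinα = -1.4
Slice 2: Δl = 2.3/cos10.0° = 2.335 m; N'_2 = 255·cos10.0° − 25·2.335 = 192.7; c'Δl = 22.89; W sinα = 44.3
Slice 3: Δl = 3.2/cos22.6° = 3.466 m; N'_3 = 310·cos22.6° − 19·3.466 = 220.3; c'Δl = 33.97; W sinα = 119.1
Slice 4: Δl = 2.3/cos36.6° = 2.865 m; N'_4 = 160·cos36.6° − 11·2.865 = 96.9; c'Δl = 28.08; W sinα = 95.4
Slice 5: Δl = 2.4/cos50.9° = 3.805 m; N'_5 = 73·cos50.9° − 3·3.805 = 34.6; c'Δl = 37.29; W sinα = 56.7
Σc'Δl = 146.7 kN/m; ΣN' = 645.6 kN/m; ΣW sinα = 314.1 kN/m
Resisting = 146.7 + 645.6·tan33.7° = 146.7 + 430.6 = 577.3 kN/m
FS = 577.3 / 314.1 = 1.838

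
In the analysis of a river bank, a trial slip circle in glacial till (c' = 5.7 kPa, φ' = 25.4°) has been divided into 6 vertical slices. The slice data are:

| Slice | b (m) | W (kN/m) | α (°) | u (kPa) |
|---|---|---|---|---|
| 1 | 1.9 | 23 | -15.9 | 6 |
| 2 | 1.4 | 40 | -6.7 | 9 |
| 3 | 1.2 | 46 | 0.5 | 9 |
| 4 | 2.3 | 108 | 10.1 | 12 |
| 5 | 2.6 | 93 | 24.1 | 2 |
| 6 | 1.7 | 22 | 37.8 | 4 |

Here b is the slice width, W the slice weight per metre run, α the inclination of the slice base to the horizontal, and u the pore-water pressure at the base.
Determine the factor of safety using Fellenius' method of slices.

FS = 3.03

Ordinary method of slices: FS = Σ[c'·Δl_i + (W_i cosα_i − u_i·Δl_i)·tanφ'] / Σ W_i sinα_i, with Δl_i = b_i / cosα_i.
Slice 1: Δl = 1.9/cos(-15.9°) = 1.976 m; N'_1 = 23·cos(-15.9°) − 6·1.976 = 10.3; c'Δl = 11.26; W sinα = -6.3
Slice 2: Δl = 1.4/cos(-6.7°) = 1.410 m; N'_2 = 40·cos(-6.7°) − 9·1.410 = 27.0; c'Δl = 8.03; W sinα = -4.7
Slice 3: Δl = 1.2/cos0.5° = 1.200 m; N'_3 = 46·cos0.5° − 9·1.200 = 35.2; c'Δl = 6.84; W sinα = 0.4
Slice 4: Δl = 2.3/cos10.1° = 2.336 m; N'_4 = 108·cos10.1° − 12·2.336 = 78.3; c'Δl = 13.32; W sinα = 18.9
Slice 5: Δl = 2.6/cos24.1° = 2.848 m; N'_5 = 93·cos24.1° − 2·2.848 = 79.2; c'Δl = 16.24; W sinα = 38.0
Slice 6: Δl = 1.7/cos37.8° = 2.151 m; N'_6 = 22·cos37.8° − 4·2.151 = 8.8; c'Δl = 12.26; W sinα = 13.5
Σc'Δl = 68.0 kN/m; ΣN' = 238.8 kN/m; ΣW sinα = 59.8 kN/m
Resisting = 68.0 + 238.8·tan25.4° = 68.0 + 113.4 = 181.3 kN/m
FS = 181.3 / 59.8 = 3.031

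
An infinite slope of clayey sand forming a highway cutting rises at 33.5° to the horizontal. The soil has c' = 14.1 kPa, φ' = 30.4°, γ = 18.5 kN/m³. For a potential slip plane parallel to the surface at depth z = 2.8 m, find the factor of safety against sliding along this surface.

For an infinite slope with a slip plane parallel to the surface (no pore pressure): FS = [c' + γz cos²β tanφ'] / [γz sinβ cosβ].
γz = 18.5·2.8 = 51.80 kN/m²
Numerator = 14.1 + 51.80·cos²33.5°·tan30.4° = 14.1 + 51.80·0.6954·0.5867 = 35.233 kPa
Denominator = 51.80·sin33.5°·cos33.5° = 51.80·0.5519·0.8339 = 23.841 kPa
FS = 35.233 / 23.841 = 1.478

FS = 1.48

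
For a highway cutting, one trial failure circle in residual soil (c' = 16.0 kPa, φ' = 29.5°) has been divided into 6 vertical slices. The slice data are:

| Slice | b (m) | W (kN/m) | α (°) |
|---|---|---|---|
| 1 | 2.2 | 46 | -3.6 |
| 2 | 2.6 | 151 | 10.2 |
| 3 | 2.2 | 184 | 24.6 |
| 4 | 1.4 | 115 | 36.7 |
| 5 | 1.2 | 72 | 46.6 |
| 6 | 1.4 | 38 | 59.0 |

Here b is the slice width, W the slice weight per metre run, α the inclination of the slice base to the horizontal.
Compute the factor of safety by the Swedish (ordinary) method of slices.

FS = 2.01

Ordinary method of slices: FS = Σ[c'·Δl_i + (W_i cosα_i)·tanφ'] / Σ W_i sinα_i, with Δl_i = b_i / cosα_i.
Slice 1: Δl = 2.2/cos(-3.6°) = 2.204 m; N'_1 = 46·cos(-3.6°) = 45.9; c'Δl = 35.27; W sinα = -2.9
Slice 2: Δl = 2.6/cos10.2° = 2.642 m; N'_2 = 151·cos10.2° = 148.6; c'Δl = 42.27; W sinα = 26.7
Slice 3: Δl = 2.2/cos24.6° = 2.420 m; N'_3 = 184·cos24.6° = 167.3; c'Δl = 38.71; W sinα = 76.6
Slice 4: Δl = 1.4/cos36.7° = 1.746 m; N'_4 = 115·cos36.7° = 92.2; c'Δl = 27.94; W sinα = 68.7
Slice 5: Δl = 1.2/cos46.6° = 1.747 m; N'_5 = 72·cos46.6° = 49.5; c'Δl = 27.94; W sinα = 52.3
Slice 6: Δl = 1.4/cos59.0° = 2.718 m; N'_6 = 38·cos59.0° = 19.6; c'Δl = 43.49; W sinα = 32.6
Σc'Δl = 215.6 kN/m; ΣN' = 523.1 kN/m; ΣW sinα = 254.1 kN/m
Resisting = 215.6 + 523.1·tan29.5° = 215.6 + 295.9 = 511.6 kN/m
FS = 511.6 / 254.1 = 2.014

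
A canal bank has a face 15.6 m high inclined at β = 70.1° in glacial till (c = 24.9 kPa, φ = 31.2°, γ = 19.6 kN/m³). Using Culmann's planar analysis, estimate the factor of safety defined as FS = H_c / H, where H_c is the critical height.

FS = 1.18

H_c = (4c/γ) · sinβ cosφ / [1 − cos(β − φ)]
    = (4·24.9/19.6) · sin70.1°·cos31.2° / [1 − cos38.9°]
    = 5.082 · 0.8043 / 0.2218 = 18.43 m
FS = H_c / H = 18.43 / 15.6 = 1.181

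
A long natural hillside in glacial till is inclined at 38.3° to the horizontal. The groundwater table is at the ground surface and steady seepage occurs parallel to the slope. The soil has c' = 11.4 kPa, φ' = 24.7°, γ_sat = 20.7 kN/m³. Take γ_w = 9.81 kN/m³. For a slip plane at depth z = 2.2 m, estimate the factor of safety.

FS = 0.82

With seepage parallel to the slope and the water table at the surface, the effective normal stress on the slip plane uses the buoyant unit weight γ' = γ_sat − γ_w while the driving shear stress uses γ_sat:
FS = [c' + γ' z cos²β tanφ'] / [γ_sat z sinβ cosβ]
γ' = 20.7 − 9.81 = 10.89 kN/m³
Numerator = 11.4 + 10.89·2.2·cos²38.3°·tan24.7° = 11.4 + 10.89·2.2·0.6159·0.4599 = 18.187 kPa
Denominator = 20.7·2.2·sin38.3°·cos38.3° = 20.7·2.2·0.6198·0.7848 = 22.150 kPa
FS = 18.187 / 22.150 = 0.821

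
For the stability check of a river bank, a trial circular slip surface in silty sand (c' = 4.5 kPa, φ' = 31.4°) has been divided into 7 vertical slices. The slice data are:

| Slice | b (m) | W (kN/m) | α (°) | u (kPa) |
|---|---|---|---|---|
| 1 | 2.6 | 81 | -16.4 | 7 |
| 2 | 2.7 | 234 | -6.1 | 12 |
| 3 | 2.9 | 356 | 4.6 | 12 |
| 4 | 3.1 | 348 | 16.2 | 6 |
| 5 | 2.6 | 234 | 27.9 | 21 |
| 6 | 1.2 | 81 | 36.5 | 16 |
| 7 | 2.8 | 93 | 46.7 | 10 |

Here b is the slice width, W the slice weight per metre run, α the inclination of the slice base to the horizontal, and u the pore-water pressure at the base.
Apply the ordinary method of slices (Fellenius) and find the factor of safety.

Ordinary method of slices: FS = Σ[c'·Δl_i + (W_i cosα_i − u_i·Δl_i)·tanφ'] / Σ W_i sinα_i, with Δl_i = b_i / cosα_i.
Slice 1: Δl = 2.6/cos(-16.4°) = 2.710 m; N'_1 = 81·cos(-16.4°) − 7·2.710 = 58.7; c'Δl = 12.20; W sinα = -22.9
Slice 2: Δl = 2.7/cos(-6.1°) = 2.715 m; N'_2 = 234·cos(-6.1°) − 12·2.715 = 200.1; c'Δl = 12.22; W sinα = -24.9
Slice 3: Δl = 2.9/cos4.6° = 2.909 m; N'_3 = 356·cos4.6° − 12·2.909 = 319.9; c'Δl = 13.09; W sinα = 28.6
Slice 4: Δl = 3.1/cos16.2° = 3.228 m; N'_4 = 348·cos16.2° − 6·3.228 = 314.8; c'Δl = 14.53; W sinα = 97.1
Slice 5: Δl = 2.6/cos27.9° = 2.942 m; N'_5 = 234·cos27.9° − 21·2.942 = 145.0; c'Δl = 13.24; W sinα = 109.5
Slice 6: Δl = 1.2/cos36.5° = 1.493 m; N'_6 = 81·cos36.5° − 16·1.493 = 41.2; c'Δl = 6.72; W sinα = 48.2
Slice 7: Δl = 2.8/cos46.7° = 4.083 m; N'_7 = 93·cos46.7° − 10·4.083 = 23.0; c'Δl = 18.37; W sinα = 67.7
Σc'Δl = 90.4 kN/m; ΣN' = 1102.8 kN/m; ΣW sinα = 303.3 kN/m
Resisting = 90.4 + 1102.8·tan31.4° = 90.4 + 673.1 = 763.5 kN/m
FS = 763.5 / 303.3 = 2.518

FS = 2.52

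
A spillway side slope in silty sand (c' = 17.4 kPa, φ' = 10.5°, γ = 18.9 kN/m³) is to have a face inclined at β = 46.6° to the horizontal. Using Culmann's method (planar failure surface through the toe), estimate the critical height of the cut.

Culmann's analysis gives the critical failure plane at α_cr = (β + φ')/2 = (46.6 + 10.5)/2 = 28.6°, and the critical height
H_c = (4c'/γ) · sinβ cosφ' / [1 − cos(β − φ')]
    = (4·17.4/18.9) · sin46.6°·cos10.5° / [1 − cos(36.1°)]
    = 3.683 · 0.7266·0.9833 / [1 − 0.8080]
    = 3.683 · 0.7144 / 0.1920
    = 13.70 m

H_c = 13.70 m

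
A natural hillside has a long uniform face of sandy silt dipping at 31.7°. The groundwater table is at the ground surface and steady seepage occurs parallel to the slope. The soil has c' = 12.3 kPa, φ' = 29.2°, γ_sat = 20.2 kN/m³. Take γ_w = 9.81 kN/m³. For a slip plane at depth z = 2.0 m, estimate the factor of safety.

With seepage parallel to the slope and the water table at the surface, the effective normal stress on the slip plane uses the buoyant unit weight γ' = γ_sat − γ_w while the driving shear stress uses γ_sat:
FS = [c' + γ' z cos²β tanφ'] / [γ_sat z sinβ cosβ]
γ' = 20.2 − 9.81 = 10.39 kN/m³
Numerator = 12.3 + 10.39·2.0·cos²31.7°·tan29.2° = 12.3 + 10.39·2.0·0.7239·0.5589 = 20.707 kPa
Denominator = 20.2·2.0·sin31.7°·cos31.7° = 20.2·2.0·0.5255·0.8508 = 18.062 kPa
FS = 20.707 / 18.062 = 1.146

FS = 1.15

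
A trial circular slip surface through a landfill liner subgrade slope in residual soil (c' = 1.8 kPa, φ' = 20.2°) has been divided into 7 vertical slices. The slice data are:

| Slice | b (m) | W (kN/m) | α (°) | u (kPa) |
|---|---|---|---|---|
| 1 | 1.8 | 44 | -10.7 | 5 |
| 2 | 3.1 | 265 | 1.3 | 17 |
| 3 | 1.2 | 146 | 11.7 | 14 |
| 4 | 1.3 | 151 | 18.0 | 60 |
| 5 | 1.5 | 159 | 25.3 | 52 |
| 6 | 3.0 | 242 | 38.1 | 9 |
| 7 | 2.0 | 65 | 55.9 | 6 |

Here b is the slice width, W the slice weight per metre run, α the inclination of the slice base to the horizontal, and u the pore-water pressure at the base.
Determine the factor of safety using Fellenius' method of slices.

Ordinary method of slices: FS = Σ[c'·Δl_i + (W_i cosα_i − u_i·Δl_i)·tanφ'] / Σ W_i sinα_i, with Δl_i = b_i / cosα_i.
Slice 1: Δl = 1.8/cos(-10.7°) = 1.832 m; N'_1 = 44·cos(-10.7°) − 5·1.832 = 34.1; c'Δl = 3.30; W sinα = -8.2
Slice 2: Δl = 3.1/cos1.3° = 3.101 m; N'_2 = 265·cos1.3° − 17·3.101 = 212.2; c'Δl = 5.58; W sinα = 6.0
Slice 3: Δl = 1.2/cos11.7° = 1.225 m; N'_3 = 146·cos11.7° − 14·1.225 = 125.8; c'Δl = 2.21; W sinα = 29.6
Slice 4: Δl = 1.3/cos18.0° = 1.367 m; N'_4 = 151·cos18.0° − 60·1.367 = 61.6; c'Δl = 2.46; W sinα = 46.7
Slice 5: Δl = 1.5/cos25.3° = 1.659 m; N'_5 = 159·cos25.3° − 52·1.659 = 57.5; c'Δl = 2.99; W sinα = 67.9
Slice 6: Δl = 3.0/cos38.1° = 3.812 m; N'_6 = 242·cos38.1° − 9·3.812 = 156.1; c'Δl = 6.86; W sinα = 149.3
Slice 7: Δl = 2.0/cos55.9° = 3.567 m; N'_7 = 65·cos55.9° − 6·3.567 = 15.0; c'Δl = 6.42; W sinα = 53.8
Σc'Δl = 29.8 kN/m; ΣN' = 662.3 kN/m; ΣW sinα = 345.2 kN/m
Resisting = 29.8 + 662.3·tan20.2° = 29.8 + 243.7 = 273.5 kN/m
FS = 273.5 / 345.2 = 0.792

FS = 0.79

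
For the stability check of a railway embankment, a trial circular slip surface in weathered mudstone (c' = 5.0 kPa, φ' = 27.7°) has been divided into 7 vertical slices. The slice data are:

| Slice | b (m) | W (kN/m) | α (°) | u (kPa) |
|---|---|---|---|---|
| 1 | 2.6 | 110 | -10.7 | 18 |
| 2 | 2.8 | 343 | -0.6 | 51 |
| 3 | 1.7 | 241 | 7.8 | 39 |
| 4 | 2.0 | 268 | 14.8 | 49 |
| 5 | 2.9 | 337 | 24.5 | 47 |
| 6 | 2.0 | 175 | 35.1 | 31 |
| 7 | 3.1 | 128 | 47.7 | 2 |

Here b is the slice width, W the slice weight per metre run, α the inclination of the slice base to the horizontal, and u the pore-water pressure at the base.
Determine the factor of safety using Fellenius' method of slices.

FS = 1.37

Ordinary method of slices: FS = Σ[c'·Δl_i + (W_i cosα_i − u_i·Δl_i)·tanφ'] / Σ W_i sinα_i, with Δl_i = b_i / cosα_i.
Slice 1: Δl = 2.6/cos(-10.7°) = 2.646 m; N'_1 = 110·cos(-10.7°) − 18·2.646 = 60.5; c'Δl = 13.23; W sinα = -20.4
Slice 2: Δl = 2.8/cos(-0.6°) = 2.800 m; N'_2 = 343·cos(-0.6°) − 51·2.800 = 200.2; c'Δl = 14.00; W sinα = -3.6
Slice 3: Δl = 1.7/cos7.8° = 1.716 m; N'_3 = 241·cos7.8° − 39·1.716 = 171.9; c'Δl = 8.58; W sinα = 32.7
Slice 4: Δl = 2.0/cos14.8° = 2.069 m; N'_4 = 268·cos14.8° − 49·2.069 = 157.7; c'Δl = 10.34; W sinα = 68.5
Slice 5: Δl = 2.9/cos24.5° = 3.187 m; N'_5 = 337·cos24.5° − 47·3.187 = 156.9; c'Δl = 15.93; W sinα = 139.8
Slice 6: Δl = 2.0/cos35.1° = 2.445 m; N'_6 = 175·cos35.1° − 31·2.445 = 67.4; c'Δl = 12.22; W sinα = 100.6
Slice 7: Δl = 3.1/cos47.7° = 4.606 m; N'_7 = 128·cos47.7° − 2·4.606 = 76.9; c'Δl = 23.03; W sinα = 94.7
Σc'Δl = 97.3 kN/m; ΣN' = 891.4 kN/m; ΣW sinα = 412.2 kN/m
Resisting = 97.3 + 891.4·tan27.7° = 97.3 + 468.0 = 565.4 kN/m
FS = 565.4 / 412.2 = 1.372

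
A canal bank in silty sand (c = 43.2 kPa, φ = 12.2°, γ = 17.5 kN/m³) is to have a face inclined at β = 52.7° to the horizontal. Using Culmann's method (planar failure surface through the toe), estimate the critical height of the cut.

H_c = 32.04 m

Culmann's analysis gives the critical failure plane at α_cr = (β + φ)/2 = (52.7 + 12.2)/2 = 32.5°, and the critical height
H_c = (4c/γ) · sinβ cosφ / [1 − cos(β − φ)]
    = (4·43.2/17.5) · sin52.7°·cos12.2° / [1 − cos(40.5°)]
    = 9.874 · 0.7955·0.9774 / [1 − 0.7604]
    = 9.874 · 0.7775 / 0.2396
    = 32.04 m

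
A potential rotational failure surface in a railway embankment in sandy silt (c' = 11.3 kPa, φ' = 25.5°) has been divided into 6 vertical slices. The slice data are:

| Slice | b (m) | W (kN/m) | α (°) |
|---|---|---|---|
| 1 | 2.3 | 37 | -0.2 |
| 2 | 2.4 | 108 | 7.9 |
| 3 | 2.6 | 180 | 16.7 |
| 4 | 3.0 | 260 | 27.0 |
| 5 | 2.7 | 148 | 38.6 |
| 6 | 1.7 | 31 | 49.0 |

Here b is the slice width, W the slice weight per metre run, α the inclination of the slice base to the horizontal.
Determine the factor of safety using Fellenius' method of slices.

Ordinary method of slices: FS = Σ[c'·Δl_i + (W_i cosα_i)·tanφ'] / Σ W_i sinα_i, with Δl_i = b_i / cosα_i.
Slice 1: Δl = 2.3/cos(-0.2°) = 2.300 m; N'_1 = 37·cos(-0.2°) = 37.0; c'Δl = 25.99; W sinα = -0.1
Slice 2: Δl = 2.4/cos7.9° = 2.423 m; N'_2 = 108·cos7.9° = 107.0; c'Δl = 27.38; W sinα = 14.8
Slice 3: Δl = 2.6/cos16.7° = 2.714 m; N'_3 = 180·cos16.7° = 172.4; c'Δl = 30.67; W sinα = 51.7
Slice 4: Δl = 3.0/cos27.0° = 3.367 m; N'_4 = 260·cos27.0° = 231.7; c'Δl = 38.05; W sinα = 118.0
Slice 5: Δl = 2.7/cos38.6° = 3.455 m; N'_5 = 148·cos38.6° = 115.7; c'Δl = 39.04; W sinα = 92.3
Slice 6: Δl = 1.7/cos49.0° = 2.591 m; N'_6 = 31·cos49.0° = 20.3; c'Δl = 29.28; W sinα = 23.4
Σc'Δl = 190.4 kN/m; ΣN' = 684.0 kN/m; ΣW sinα = 300.2 kN/m
Resisting = 190.4 + 684.0·tan25.5° = 190.4 + 326.3 = 516.7 kN/m
FS = 516.7 / 300.2 = 1.721

FS = 1.72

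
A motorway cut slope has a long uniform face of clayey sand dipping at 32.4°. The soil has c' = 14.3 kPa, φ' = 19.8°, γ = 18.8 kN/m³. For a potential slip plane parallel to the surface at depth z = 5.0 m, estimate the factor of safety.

FS = 0.90

For an infinite slope with a slip plane parallel to the surface (no pore pressure): FS = [c' + γz cos²β tanφ'] / [γz sinβ cosβ].
γz = 18.8·5.0 = 94.00 kN/m²
Numerator = 14.3 + 94.00·cos²32.4°·tan19.8° = 14.3 + 94.00·0.7129·0.3600 = 38.426 kPa
Denominator = 94.00·sin32.4°·cos32.4° = 94.00·0.5358·0.8443 = 42.527 kPa
FS = 38.426 / 42.527 = 0.904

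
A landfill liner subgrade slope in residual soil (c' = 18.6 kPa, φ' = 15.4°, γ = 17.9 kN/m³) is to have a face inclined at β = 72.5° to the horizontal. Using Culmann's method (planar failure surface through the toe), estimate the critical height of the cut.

Culmann's analysis gives the critical failure plane at α_cr = (β + φ')/2 = (72.5 + 15.4)/2 = 44.0°, and the critical height
H_c = (4c'/γ) · sinβ cosφ' / [1 − cos(β − φ')]
    = (4·18.6/17.9) · sin72.5°·cos15.4° / [1 − cos(57.1°)]
    = 4.156 · 0.9537·0.9641 / [1 − 0.5432]
    = 4.156 · 0.9195 / 0.4568
    = 8.37 m

H_c = 8.37 m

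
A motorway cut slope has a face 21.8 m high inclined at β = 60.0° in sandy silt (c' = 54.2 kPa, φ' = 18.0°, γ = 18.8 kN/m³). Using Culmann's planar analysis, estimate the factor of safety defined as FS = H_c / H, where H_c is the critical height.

FS = 1.70

H_c = (4c'/γ) · sinβ cosφ' / [1 − cos(β − φ')]
    = (4·54.2/18.8) · sin60.0°·cos18.0° / [1 − cos42.0°]
    = 11.532 · 0.8236 / 0.2569 = 36.98 m
FS = H_c / H = 36.98 / 21.8 = 1.696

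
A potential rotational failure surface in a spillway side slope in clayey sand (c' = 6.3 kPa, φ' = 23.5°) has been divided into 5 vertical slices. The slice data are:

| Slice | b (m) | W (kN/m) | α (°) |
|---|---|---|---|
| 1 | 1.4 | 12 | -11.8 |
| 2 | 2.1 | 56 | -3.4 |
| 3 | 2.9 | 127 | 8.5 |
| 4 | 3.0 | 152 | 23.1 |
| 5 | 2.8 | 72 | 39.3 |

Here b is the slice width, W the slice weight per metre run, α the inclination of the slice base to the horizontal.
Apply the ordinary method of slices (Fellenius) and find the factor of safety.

FS = 2.14

Ordinary method of slices: FS = Σ[c'·Δl_i + (W_i cosα_i)·tanφ'] / Σ W_i sinα_i, with Δl_i = b_i / cosα_i.
Slice 1: Δl = 1.4/cos(-11.8°) = 1.430 m; N'_1 = 12·cos(-11.8°) = 11.7; c'Δl = 9.01; W sinα = -2.5
Slice 2: Δl = 2.1/cos(-3.4°) = 2.104 m; N'_2 = 56·cos(-3.4°) = 55.9; c'Δl = 13.25; W sinα = -3.3
Slice 3: Δl = 2.9/cos8.5° = 2.932 m; N'_3 = 127·cos8.5° = 125.6; c'Δl = 18.47; W sinα = 18.8
Slice 4: Δl = 3.0/cos23.1° = 3.262 m; N'_4 = 152·cos23.1° = 139.8; c'Δl = 20.55; W sinα = 59.6
Slice 5: Δl = 2.8/cos39.3° = 3.618 m; N'_5 = 72·cos39.3° = 55.7; c'Δl = 22.80; W sinα = 45.6
Σc'Δl = 84.1 kN/m; ΣN' = 388.8 kN/m; ΣW sinα = 118.2 kN/m
Resisting = 84.1 + 388.8·tan23.5° = 84.1 + 169.0 = 253.1 kN/m
FS = 253.1 / 118.2 = 2.141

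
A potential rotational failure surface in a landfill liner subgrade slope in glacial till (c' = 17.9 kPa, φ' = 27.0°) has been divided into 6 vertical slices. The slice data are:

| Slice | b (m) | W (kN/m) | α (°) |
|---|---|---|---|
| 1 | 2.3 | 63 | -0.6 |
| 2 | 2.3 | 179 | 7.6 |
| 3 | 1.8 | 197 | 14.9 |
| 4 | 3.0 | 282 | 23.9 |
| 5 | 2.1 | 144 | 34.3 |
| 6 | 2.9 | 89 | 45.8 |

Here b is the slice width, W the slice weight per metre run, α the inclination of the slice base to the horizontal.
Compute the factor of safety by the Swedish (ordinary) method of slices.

FS = 2.22

Ordinary method of slices: FS = Σ[c'·Δl_i + (W_i cosα_i)·tanφ'] / Σ W_i sinα_i, with Δl_i = b_i / cosα_i.
Slice 1: Δl = 2.3/cos(-0.6°) = 2.300 m; N'_1 = 63·cos(-0.6°) = 63.0; c'Δl = 41.17; W sinα = -0.7
Slice 2: Δl = 2.3/cos7.6° = 2.320 m; N'_2 = 179·cos7.6° = 177.4; c'Δl = 41.53; W sinα = 23.7
Slice 3: Δl = 1.8/cos14.9° = 1.863 m; N'_3 = 197·cos14.9° = 190.4; c'Δl = 33.34; W sinα = 50.7
Slice 4: Δl = 3.0/cos23.9° = 3.281 m; N'_4 = 282·cos23.9° = 257.8; c'Δl = 58.74; W sinα = 114.2
Slice 5: Δl = 2.1/cos34.3° = 2.542 m; N'_5 = 144·cos34.3° = 119.0; c'Δl = 45.50; W sinα = 81.1
Slice 6: Δl = 2.9/cos45.8° = 4.160 m; N'_6 = 89·cos45.8° = 62.0; c'Δl = 74.46; W sinα = 63.8
Σc'Δl = 294.7 kN/m; ΣN' = 869.6 kN/m; ΣW sinα = 332.9 kN/m
Resisting = 294.7 + 869.6·tan27.0° = 294.7 + 443.1 = 737.8 kN/m
FS = 737.8 / 332.9 = 2.217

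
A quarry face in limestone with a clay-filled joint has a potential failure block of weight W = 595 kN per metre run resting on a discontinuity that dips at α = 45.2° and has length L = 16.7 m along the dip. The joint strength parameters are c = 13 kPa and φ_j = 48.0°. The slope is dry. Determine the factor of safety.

Resolving the block weight along and normal to the plane and applying the Mohr–Coulomb strength on the joint:
N' = W cosα = 595·cos45.2° = 419.3 kN/m
Driving force T = W sinα = 595·sin45.2° = 422.2 kN/m
Resisting force R = c·L + N'·tanφ_j = 13·16.7 + 419.3·tan48.0° = 217.1 + 465.6 = 682.7 kN/m
FS = R / T = 682.7 / 422.2 = 1.617

FS = 1.62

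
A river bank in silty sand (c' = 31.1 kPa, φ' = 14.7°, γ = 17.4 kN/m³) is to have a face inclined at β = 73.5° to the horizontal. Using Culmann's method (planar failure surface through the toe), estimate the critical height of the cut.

H_c = 13.76 m

Culmann's analysis gives the critical failure plane at α_cr = (β + φ')/2 = (73.5 + 14.7)/2 = 44.1°, and the critical height
H_c = (4c'/γ) · sinβ cosφ' / [1 − cos(β − φ')]
    = (4·31.1/17.4) · sin73.5°·cos14.7° / [1 − cos(58.8°)]
    = 7.149 · 0.9588·0.9673 / [1 − 0.5180]
    = 7.149 · 0.9274 / 0.4820
    = 13.76 m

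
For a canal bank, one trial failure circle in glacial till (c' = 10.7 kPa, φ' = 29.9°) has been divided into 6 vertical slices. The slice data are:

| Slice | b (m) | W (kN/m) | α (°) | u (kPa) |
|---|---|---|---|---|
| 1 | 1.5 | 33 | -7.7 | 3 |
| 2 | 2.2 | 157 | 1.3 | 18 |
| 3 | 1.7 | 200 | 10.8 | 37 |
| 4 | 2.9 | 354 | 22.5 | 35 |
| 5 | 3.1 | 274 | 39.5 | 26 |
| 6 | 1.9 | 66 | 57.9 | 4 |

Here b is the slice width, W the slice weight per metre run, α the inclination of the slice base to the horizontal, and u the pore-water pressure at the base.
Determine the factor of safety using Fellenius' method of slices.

Ordinary method of slices: FS = Σ[c'·Δl_i + (W_i cosα_i − u_i·Δl_i)·tanφ'] / Σ W_i sinα_i, with Δl_i = b_i / cosα_i.
Slice 1: Δl = 1.5/cos(-7.7°) = 1.514 m; N'_1 = 33·cos(-7.7°) − 3·1.514 = 28.2; c'Δl = 16.20; W sinα = -4.4
Slice 2: Δl = 2.2/cos1.3° = 2.201 m; N'_2 = 157·cos1.3° − 18·2.201 = 117.3; c'Δl = 23.55; W sinα = 3.6
Slice 3: Δl = 1.7/cos10.8° = 1.731 m; N'_3 = 200·cos10.8° − 37·1.731 = 132.4; c'Δl = 18.52; W sinα = 37.5
Slice 4: Δl = 2.9/cos22.5° = 3.139 m; N'_4 = 354·cos22.5° − 35·3.139 = 217.2; c'Δl = 33.59; W sinα = 135.5
Slice 5: Δl = 3.1/cos39.5° = 4.017 m; N'_5 = 274·cos39.5° − 26·4.017 = 107.0; c'Δl = 42.99; W sinα = 174.3
Slice 6: Δl = 1.9/cos57.9° = 3.575 m; N'_6 = 66·cos57.9° − 4·3.575 = 20.8; c'Δl = 38.26; W sinα = 55.9
Σc'Δl = 173.1 kN/m; ΣN' = 622.9 kN/m; ΣW sinα = 402.3 kN/m
Resisting = 173.1 + 622.9·tan29.9° = 173.1 + 358.2 = 531.3 kN/m
FS = 531.3 / 402.3 = 1.321

FS = 1.32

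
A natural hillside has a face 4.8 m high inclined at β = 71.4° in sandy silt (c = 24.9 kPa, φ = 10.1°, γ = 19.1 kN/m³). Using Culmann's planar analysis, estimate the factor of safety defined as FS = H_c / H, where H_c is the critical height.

FS = 1.95

H_c = (4c/γ) · sinβ cosφ / [1 − cos(β − φ)]
    = (4·24.9/19.1) · sin71.4°·cos10.1° / [1 − cos61.3°]
    = 5.215 · 0.9331 / 0.5198 = 9.36 m
FS = H_c / H = 9.36 / 4.8 = 1.950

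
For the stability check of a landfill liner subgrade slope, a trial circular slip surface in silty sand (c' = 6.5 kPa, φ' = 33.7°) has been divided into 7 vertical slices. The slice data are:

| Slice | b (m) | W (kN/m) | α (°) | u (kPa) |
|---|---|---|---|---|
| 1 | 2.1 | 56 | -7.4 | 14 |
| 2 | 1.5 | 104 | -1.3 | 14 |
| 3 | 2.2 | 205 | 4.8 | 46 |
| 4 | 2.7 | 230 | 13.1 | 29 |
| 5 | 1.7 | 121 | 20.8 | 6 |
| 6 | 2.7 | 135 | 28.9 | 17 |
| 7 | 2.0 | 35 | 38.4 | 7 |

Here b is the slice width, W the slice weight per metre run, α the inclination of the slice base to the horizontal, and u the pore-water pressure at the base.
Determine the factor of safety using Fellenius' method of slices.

Ordinary method of slices: FS = Σ[c'·Δl_i + (W_i cosα_i − u_i·Δl_i)·tanφ'] / Σ W_i sinα_i, with Δl_i = b_i / cosα_i.
Slice 1: Δl = 2.1/cos(-7.4°) = 2.118 m; N'_1 = 56·cos(-7.4°) − 14·2.118 = 25.9; c'Δl = 13.76; W sinα = -7.2
Slice 2: Δl = 1.5/cos(-1.3°) = 1.500 m; N'_2 = 104·cos(-1.3°) − 14·1.500 = 83.0; c'Δl = 9.75; W sinα = -2.4
Slice 3: Δl = 2.2/cos4.8° = 2.208 m; N'_3 = 205·cos4.8° − 46·2.208 = 102.7; c'Δl = 14.35; W sinα = 17.2
Slice 4: Δl = 2.7/cos13.1° = 2.772 m; N'_4 = 230·cos13.1° − 29·2.772 = 143.6; c'Δl = 18.02; W sinα = 52.1
Slice 5: Δl = 1.7/cos20.8° = 1.819 m; N'_5 = 121·cos20.8° − 6·1.819 = 102.2; c'Δl = 11.82; W sinα = 43.0
Slice 6: Δl = 2.7/cos28.9° = 3.084 m; N'_6 = 135·cos28.9° − 17·3.084 = 65.8; c'Δl = 20.05; W sinα = 65.2
Slice 7: Δl = 2.0/cos38.4° = 2.552 m; N'_7 = 35·cos38.4° − 7·2.552 = 9.6; c'Δl = 16.59; W sinα = 21.7
Σc'Δl = 104.3 kN/m; ΣN' = 532.7 kN/m; ΣW sinα = 189.7 kN/m
Resisting = 104.3 + 532.7·tan33.7° = 104.3 + 355.3 = 459.6 kN/m
FS = 459.6 / 189.7 = 2.423

FS = 2.42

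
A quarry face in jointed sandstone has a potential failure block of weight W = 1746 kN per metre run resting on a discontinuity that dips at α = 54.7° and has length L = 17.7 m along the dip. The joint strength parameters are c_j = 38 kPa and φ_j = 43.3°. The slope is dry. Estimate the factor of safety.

FS = 1.14

Resolving the block weight along and normal to the plane and applying the Mohr–Coulomb strength on the joint:
N' = W cosα = 1746·cos54.7° = 1008.9 kN/m
Driving force T = W sinα = 1746·sin54.7° = 1425.0 kN/m
Resisting force R = c_j·L + N'·tanφ_j = 38·17.7 + 1008.9·tan43.3° = 672.6 + 950.8 = 1623.4 kN/m
FS = R / T = 1623.4 / 1425.0 = 1.139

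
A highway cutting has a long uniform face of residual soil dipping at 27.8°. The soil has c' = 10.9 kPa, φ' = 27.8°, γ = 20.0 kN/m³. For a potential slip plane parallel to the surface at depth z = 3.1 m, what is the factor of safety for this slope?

FS = 1.43

For an infinite slope with a slip plane parallel to the surface (no pore pressure): FS = [c' + γz cos²β tanφ'] / [γz sinβ cosβ].
γz = 20.0·3.1 = 62.00 kN/m²
Numerator = 10.9 + 62.00·cos²27.8°·tan27.8° = 10.9 + 62.00·0.7825·0.5272 = 36.479 kPa
Denominator = 62.00·sin27.8°·cos27.8° = 62.00·0.4664·0.8846 = 25.579 kPa
FS = 36.479 / 25.579 = 1.426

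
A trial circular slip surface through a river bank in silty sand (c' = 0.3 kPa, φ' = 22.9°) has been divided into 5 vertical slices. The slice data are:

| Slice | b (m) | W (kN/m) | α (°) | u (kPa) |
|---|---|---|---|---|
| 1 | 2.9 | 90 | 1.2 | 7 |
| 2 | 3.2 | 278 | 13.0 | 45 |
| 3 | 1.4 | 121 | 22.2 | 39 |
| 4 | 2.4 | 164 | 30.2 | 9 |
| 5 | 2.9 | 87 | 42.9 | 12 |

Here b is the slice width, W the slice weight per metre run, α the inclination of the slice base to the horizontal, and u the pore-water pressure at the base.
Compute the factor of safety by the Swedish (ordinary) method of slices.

FS = 0.65

Ordinary method of slices: FS = Σ[c'·Δl_i + (W_i cosα_i − u_i·Δl_i)·tanφ'] / Σ W_i sinα_i, with Δl_i = b_i / cosα_i.
Slice 1: Δl = 2.9/cos1.2° = 2.901 m; N'_1 = 90·cos1.2° − 7·2.901 = 69.7; c'Δl = 0.87; W sinα = 1.9
Slice 2: Δl = 3.2/cos13.0° = 3.284 m; N'_2 = 278·cos13.0° − 45·3.284 = 123.1; c'Δl = 0.99; W sinα = 62.5
Slice 3: Δl = 1.4/cos22.2° = 1.512 m; N'_3 = 121·cos22.2° − 39·1.512 = 53.1; c'Δl = 0.45; W sinα = 45.7
Slice 4: Δl = 2.4/cos30.2° = 2.777 m; N'_4 = 164·cos30.2° − 9·2.777 = 116.7; c'Δl = 0.83; W sinα = 82.5
Slice 5: Δl = 2.9/cos42.9° = 3.959 m; N'_5 = 87·cos42.9° − 12·3.959 = 16.2; c'Δl = 1.19; W sinα = 59.2
Σc'Δl = 4.3 kN/m; ΣN' = 378.8 kN/m; ΣW sinα = 251.9 kN/m
Resisting = 4.3 + 378.8·tan22.9° = 4.3 + 160.0 = 164.3 kN/m
FS = 164.3 / 251.9 = 0.653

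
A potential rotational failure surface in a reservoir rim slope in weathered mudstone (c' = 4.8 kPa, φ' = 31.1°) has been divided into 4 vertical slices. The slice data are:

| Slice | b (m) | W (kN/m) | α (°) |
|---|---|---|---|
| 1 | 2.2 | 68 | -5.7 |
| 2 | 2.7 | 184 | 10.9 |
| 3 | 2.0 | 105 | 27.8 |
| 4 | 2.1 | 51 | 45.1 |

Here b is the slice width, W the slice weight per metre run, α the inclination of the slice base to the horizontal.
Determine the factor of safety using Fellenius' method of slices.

FS = 2.44

Ordinary method of slices: FS = Σ[c'·Δl_i + (W_i cosα_i)·tanφ'] / Σ W_i sinα_i, with Δl_i = b_i / cosα_i.
Slice 1: Δl = 2.2/cos(-5.7°) = 2.211 m; N'_1 = 68·cos(-5.7°) = 67.7; c'Δl = 10.61; W sinα = -6.8
Slice 2: Δl = 2.7/cos10.9° = 2.750 m; N'_2 = 184·cos10.9° = 180.7; c'Δl = 13.20; W sinα = 34.8
Slice 3: Δl = 2.0/cos27.8° = 2.261 m; N'_3 = 105·cos27.8° = 92.9; c'Δl = 10.85; W sinα = 49.0
Slice 4: Δl = 2.1/cos45.1° = 2.975 m; N'_4 = 51·cos45.1° = 36.0; c'Δl = 14.28; W sinα = 36.1
Σc'Δl = 48.9 kN/m; ΣN' = 377.2 kN/m; ΣW sinα = 113.1 kN/m
Resisting = 48.9 + 377.2·tan31.1° = 48.9 + 227.6 = 276.5 kN/m
FS = 276.5 / 113.1 = 2.444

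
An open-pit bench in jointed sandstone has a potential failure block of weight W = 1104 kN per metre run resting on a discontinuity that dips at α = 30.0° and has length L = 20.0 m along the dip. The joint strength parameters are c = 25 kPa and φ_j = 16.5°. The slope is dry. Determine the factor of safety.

FS = 1.42

Resolving the block weight along and normal to the plane and applying the Mohr–Coulomb strength on the joint:
N' = W cosα = 1104·cos30.0° = 956.1 kN/m
Driving force T = W sinα = 1104·sin30.0° = 552.0 kN/m
Resisting force R = c·L + N'·tanφ_j = 25·20.0 + 956.1·tan16.5° = 500.0 + 283.2 = 783.2 kN/m
FS = R / T = 783.2 / 552.0 = 1.419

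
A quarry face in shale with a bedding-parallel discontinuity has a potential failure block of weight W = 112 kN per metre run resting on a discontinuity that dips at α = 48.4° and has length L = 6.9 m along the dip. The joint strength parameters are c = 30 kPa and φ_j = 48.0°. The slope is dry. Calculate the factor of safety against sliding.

FS = 3.46

Resolving the block weight along and normal to the plane and applying the Mohr–Coulomb strength on the joint:
N' = W cosα = 112·cos48.4° = 74.4 kN/m
Driving force T = W sinα = 112·sin48.4° = 83.8 kN/m
Resisting force R = c·L + N'·tanφ_j = 30·6.9 + 74.4·tan48.0° = 207.0 + 82.6 = 289.6 kN/m
FS = R / T = 289.6 / 83.8 = 3.458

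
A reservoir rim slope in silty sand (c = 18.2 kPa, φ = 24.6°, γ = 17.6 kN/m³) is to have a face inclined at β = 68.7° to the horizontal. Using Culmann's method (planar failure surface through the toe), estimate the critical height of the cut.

Culmann's analysis gives the critical failure plane at α_cr = (β + φ)/2 = (68.7 + 24.6)/2 = 46.7°, and the critical height
H_c = (4c/γ) · sinβ cosφ / [1 − cos(β − φ)]
    = (4·18.2/17.6) · sin68.7°·cos24.6° / [1 − cos(44.1°)]
    = 4.136 · 0.9317·0.9092 / [1 − 0.7181]
    = 4.136 · 0.8471 / 0.2819
    = 12.43 m

H_c = 12.43 m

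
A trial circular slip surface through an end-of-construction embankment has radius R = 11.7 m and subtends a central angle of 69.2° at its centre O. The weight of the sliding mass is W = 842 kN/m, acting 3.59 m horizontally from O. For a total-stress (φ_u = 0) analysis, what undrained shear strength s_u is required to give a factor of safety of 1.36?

s_u = 24.9 kPa

FS = s_u·L_a·R / (W·d), so s_u = FS·W·d / (L_a·R).
Arc length L_a = R·θ = 11.7·(69.2°·π/180) = 11.7·1.2078 = 14.13 m
s_u = 1.36·842·3.59 / (14.13·11.7) = 4111.0 / 165.33 = 24.87 kPa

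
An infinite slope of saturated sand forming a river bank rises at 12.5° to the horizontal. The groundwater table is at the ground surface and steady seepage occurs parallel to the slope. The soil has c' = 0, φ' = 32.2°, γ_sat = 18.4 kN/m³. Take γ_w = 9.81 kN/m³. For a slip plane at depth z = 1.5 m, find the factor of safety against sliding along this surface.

With seepage parallel to the slope and the water table at the surface, the effective normal stress on the slip plane uses the buoyant unit weight γ' = γ_sat − γ_w while the driving shear stress uses γ_sat:
FS = [c' + γ' z cos²β tanφ'] / [γ_sat z sinβ cosβ]
(For c' = 0 this reduces to FS = (γ'/γ_sat)·tanφ'/tanβ.)
γ' = 18.4 − 9.81 = 8.59 kN/m³
Numerator = 0.0 + 8.59·1.5·cos²12.5°·tan32.2° = 0.0 + 8.59·1.5·0.9532·0.6297 = 7.734 kPa
Denominator = 18.4·1.5·sin12.5°·cos12.5° = 18.4·1.5·0.2164·0.9763 = 5.832 kPa
FS = 7.734 / 5.832 = 1.326

FS = 1.33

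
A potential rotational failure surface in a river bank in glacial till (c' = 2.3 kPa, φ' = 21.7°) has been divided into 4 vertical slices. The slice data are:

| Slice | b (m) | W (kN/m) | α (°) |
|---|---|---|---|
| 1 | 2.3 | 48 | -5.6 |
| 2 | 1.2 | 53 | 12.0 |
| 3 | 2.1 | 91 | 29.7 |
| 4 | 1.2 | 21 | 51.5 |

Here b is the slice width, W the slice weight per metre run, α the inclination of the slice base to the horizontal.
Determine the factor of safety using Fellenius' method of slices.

Ordinary method of slices: FS = Σ[c'·Δl_i + (W_i cosα_i)·tanφ'] / Σ W_i sinα_i, with Δl_i = b_i / cosα_i.
Slice 1: Δl = 2.3/cos(-5.6°) = 2.311 m; N'_1 = 48·cos(-5.6°) = 47.8; c'Δl = 5.32; W sinα = -4.7
Slice 2: Δl = 1.2/cos12.0° = 1.227 m; N'_2 = 53·cos12.0° = 51.8; c'Δl = 2.82; W sinα = 11.0
Slice 3: Δl = 2.1/cos29.7° = 2.418 m; N'_3 = 91·cos29.7° = 79.0; c'Δl = 5.56; W sinα = 45.1
Slice 4: Δl = 1.2/cos51.5° = 1.928 m; N'_4 = 21·cos51.5° = 13.1; c'Δl = 4.43; W sinα = 16.4
Σc'Δl = 18.1 kN/m; ΣN' = 191.7 kN/m; ΣW sinα = 67.9 kN/m
Resisting = 18.1 + 191.7·tan21.7° = 18.1 + 76.3 = 94.4 kN/m
FS = 94.4 / 67.9 = 1.392

FS = 1.39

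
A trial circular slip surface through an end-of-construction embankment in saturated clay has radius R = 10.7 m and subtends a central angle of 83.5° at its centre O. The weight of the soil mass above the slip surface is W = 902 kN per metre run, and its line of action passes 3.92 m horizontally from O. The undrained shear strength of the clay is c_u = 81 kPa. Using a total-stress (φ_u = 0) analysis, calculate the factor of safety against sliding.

Taking moments about the centre O, the resisting moment is provided by the undrained shear strength acting along the arc:
Arc length L_a = R·θ = 10.7·(83.5°·π/180) = 10.7·1.4573 = 15.59 m
M_R = c_u·L_a·R = 81·15.59·10.7 = 13515.0 kN·m/m
M_D = W·d = 902·3.92 = 3535.8 kN·m/m
FS = M_R / M_D = 13515.0 / 3535.8 = 3.822

FS = 3.82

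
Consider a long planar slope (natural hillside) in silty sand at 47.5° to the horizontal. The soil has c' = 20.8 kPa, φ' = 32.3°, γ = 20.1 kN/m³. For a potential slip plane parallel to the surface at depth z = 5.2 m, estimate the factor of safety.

For an infinite slope with a slip plane parallel to the surface (no pore pressure): FS = [c' + γz cos²β tanφ'] / [γz sinβ cosβ].
γz = 20.1·5.2 = 104.52 kN/m²
Numerator = 20.8 + 104.52·cos²47.5°·tan32.3° = 20.8 + 104.52·0.4564·0.6322 = 50.958 kPa
Denominator = 104.52·sin47.5°·cos47.5° = 104.52·0.7373·0.6756 = 52.061 kPa
FS = 50.958 / 52.061 = 0.979

FS = 0.98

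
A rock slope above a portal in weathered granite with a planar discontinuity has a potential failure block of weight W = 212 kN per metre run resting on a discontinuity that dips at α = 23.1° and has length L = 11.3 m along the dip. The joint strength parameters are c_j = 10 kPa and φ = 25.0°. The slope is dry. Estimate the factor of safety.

Resolving the block weight along and normal to the plane and applying the Mohr–Coulomb strength on the joint:
N' = W cosα = 212·cos23.1° = 195.0 kN/m
Driving force T = W sinα = 212·sin23.1° = 83.2 kN/m
Resisting force R = c_j·L + N'·tanφ = 10·11.3 + 195.0·tan25.0° = 113.0 + 90.9 = 203.9 kN/m
FS = R / T = 203.9 / 83.2 = 2.452

FS = 2.45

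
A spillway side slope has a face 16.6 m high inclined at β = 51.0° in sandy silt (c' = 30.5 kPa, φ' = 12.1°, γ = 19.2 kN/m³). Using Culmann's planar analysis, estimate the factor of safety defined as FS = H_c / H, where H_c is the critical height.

FS = 1.31

H_c = (4c'/γ) · sinβ cosφ' / [1 − cos(β − φ')]
    = (4·30.5/19.2) · sin51.0°·cos12.1° / [1 − cos38.9°]
    = 6.354 · 0.7599 / 0.2218 = 21.77 m
FS = H_c / H = 21.77 / 16.6 = 1.312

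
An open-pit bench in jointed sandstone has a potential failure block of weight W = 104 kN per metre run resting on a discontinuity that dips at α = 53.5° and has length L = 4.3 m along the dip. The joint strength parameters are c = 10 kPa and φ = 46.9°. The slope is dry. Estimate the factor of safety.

FS = 1.31

Resolving the block weight along and normal to the plane and applying the Mohr–Coulomb strength on the joint:
N' = W cosα = 104·cos53.5° = 61.9 kN/m
Driving force T = W sinα = 104·sin53.5° = 83.6 kN/m
Resisting force R = c·L + N'·tanφ = 10·4.3 + 61.9·tan46.9° = 43.0 + 66.1 = 109.1 kN/m
FS = R / T = 109.1 / 83.6 = 1.305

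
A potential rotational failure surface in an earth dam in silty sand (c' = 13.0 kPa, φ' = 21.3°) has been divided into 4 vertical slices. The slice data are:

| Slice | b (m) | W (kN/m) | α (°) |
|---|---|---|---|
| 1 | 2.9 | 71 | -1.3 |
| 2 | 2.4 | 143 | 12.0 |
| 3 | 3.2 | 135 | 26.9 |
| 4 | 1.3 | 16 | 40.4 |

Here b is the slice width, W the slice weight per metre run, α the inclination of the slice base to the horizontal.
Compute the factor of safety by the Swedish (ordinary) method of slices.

Ordinary method of slices: FS = Σ[c'·Δl_i + (W_i cosα_i)·tanφ'] / Σ W_i sinα_i, with Δl_i = b_i / cosα_i.
Slice 1: Δl = 2.9/cos(-1.3°) = 2.901 m; N'_1 = 71·cos(-1.3°) = 71.0; c'Δl = 37.71; W sinα = -1.6
Slice 2: Δl = 2.4/cos12.0° = 2.454 m; N'_2 = 143·cos12.0° = 139.9; c'Δl = 31.90; W sinα = 29.7
Slice 3: Δl = 3.2/cos26.9° = 3.588 m; N'_3 = 135·cos26.9° = 120.4; c'Δl = 46.65; W sinα = 61.1
Slice 4: Δl = 1.3/cos40.4° = 1.707 m; N'_4 = 16·cos40.4° = 12.2; c'Δl = 22.19; W sinα = 10.4
Σc'Δl = 138.4 kN/m; ΣN' = 343.4 kN/m; ΣW sinα = 99.6 kN/m
Resisting = 138.4 + 343.4·tan21.3° = 138.4 + 133.9 = 272.3 kN/m
FS = 272.3 / 99.6 = 2.735

FS = 2.74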